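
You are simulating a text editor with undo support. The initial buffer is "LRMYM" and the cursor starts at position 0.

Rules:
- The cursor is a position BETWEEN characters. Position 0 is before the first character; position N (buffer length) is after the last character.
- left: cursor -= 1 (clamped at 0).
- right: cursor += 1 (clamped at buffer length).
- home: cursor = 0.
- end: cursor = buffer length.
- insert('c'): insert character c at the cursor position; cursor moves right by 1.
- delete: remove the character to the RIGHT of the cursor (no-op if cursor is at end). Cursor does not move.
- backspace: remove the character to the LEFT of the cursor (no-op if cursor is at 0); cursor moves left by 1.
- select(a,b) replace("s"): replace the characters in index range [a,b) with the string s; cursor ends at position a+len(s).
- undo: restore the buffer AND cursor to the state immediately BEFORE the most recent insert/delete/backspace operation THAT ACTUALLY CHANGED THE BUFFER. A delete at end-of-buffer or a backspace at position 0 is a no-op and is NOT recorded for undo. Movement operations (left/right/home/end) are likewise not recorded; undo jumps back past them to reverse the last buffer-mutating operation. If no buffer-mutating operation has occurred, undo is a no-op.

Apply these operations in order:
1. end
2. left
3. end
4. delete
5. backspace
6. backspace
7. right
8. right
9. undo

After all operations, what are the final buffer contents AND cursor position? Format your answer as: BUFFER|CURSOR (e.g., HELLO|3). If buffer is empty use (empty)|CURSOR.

Answer: LRMY|4

Derivation:
After op 1 (end): buf='LRMYM' cursor=5
After op 2 (left): buf='LRMYM' cursor=4
After op 3 (end): buf='LRMYM' cursor=5
After op 4 (delete): buf='LRMYM' cursor=5
After op 5 (backspace): buf='LRMY' cursor=4
After op 6 (backspace): buf='LRM' cursor=3
After op 7 (right): buf='LRM' cursor=3
After op 8 (right): buf='LRM' cursor=3
After op 9 (undo): buf='LRMY' cursor=4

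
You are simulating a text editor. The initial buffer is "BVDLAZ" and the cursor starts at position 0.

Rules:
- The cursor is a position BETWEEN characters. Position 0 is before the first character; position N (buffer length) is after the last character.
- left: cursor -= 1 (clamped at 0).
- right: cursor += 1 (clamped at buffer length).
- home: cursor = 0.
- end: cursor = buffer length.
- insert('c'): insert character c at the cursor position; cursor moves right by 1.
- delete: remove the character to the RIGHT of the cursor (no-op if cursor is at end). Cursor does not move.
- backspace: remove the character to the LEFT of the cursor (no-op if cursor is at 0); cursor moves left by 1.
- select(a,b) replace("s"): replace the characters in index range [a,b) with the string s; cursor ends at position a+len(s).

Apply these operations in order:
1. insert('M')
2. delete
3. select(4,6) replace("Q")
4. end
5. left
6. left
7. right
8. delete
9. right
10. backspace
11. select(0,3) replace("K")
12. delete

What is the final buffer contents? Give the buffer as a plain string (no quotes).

Answer: K

Derivation:
After op 1 (insert('M')): buf='MBVDLAZ' cursor=1
After op 2 (delete): buf='MVDLAZ' cursor=1
After op 3 (select(4,6) replace("Q")): buf='MVDLQ' cursor=5
After op 4 (end): buf='MVDLQ' cursor=5
After op 5 (left): buf='MVDLQ' cursor=4
After op 6 (left): buf='MVDLQ' cursor=3
After op 7 (right): buf='MVDLQ' cursor=4
After op 8 (delete): buf='MVDL' cursor=4
After op 9 (right): buf='MVDL' cursor=4
After op 10 (backspace): buf='MVD' cursor=3
After op 11 (select(0,3) replace("K")): buf='K' cursor=1
After op 12 (delete): buf='K' cursor=1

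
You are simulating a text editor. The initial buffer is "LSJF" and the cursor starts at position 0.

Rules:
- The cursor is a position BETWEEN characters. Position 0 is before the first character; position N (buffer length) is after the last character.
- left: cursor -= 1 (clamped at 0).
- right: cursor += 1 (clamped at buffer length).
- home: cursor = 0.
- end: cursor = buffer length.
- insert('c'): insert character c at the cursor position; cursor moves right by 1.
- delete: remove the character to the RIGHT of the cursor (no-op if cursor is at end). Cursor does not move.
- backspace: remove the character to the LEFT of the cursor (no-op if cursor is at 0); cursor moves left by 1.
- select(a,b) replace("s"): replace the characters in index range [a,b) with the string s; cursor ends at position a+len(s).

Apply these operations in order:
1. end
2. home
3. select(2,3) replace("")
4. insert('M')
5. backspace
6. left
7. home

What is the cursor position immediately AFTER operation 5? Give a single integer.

After op 1 (end): buf='LSJF' cursor=4
After op 2 (home): buf='LSJF' cursor=0
After op 3 (select(2,3) replace("")): buf='LSF' cursor=2
After op 4 (insert('M')): buf='LSMF' cursor=3
After op 5 (backspace): buf='LSF' cursor=2

Answer: 2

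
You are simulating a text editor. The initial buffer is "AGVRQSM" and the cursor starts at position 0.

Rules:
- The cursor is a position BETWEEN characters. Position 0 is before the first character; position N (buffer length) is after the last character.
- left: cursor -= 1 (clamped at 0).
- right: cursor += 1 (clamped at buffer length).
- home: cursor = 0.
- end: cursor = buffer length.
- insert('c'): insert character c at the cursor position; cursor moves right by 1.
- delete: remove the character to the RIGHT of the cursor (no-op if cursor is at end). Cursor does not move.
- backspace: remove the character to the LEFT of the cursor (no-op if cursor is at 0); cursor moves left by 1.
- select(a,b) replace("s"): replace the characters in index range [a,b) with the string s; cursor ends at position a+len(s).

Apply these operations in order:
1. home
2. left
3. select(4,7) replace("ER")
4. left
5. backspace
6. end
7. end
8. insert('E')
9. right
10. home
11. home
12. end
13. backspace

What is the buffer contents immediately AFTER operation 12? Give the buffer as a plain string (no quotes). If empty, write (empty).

After op 1 (home): buf='AGVRQSM' cursor=0
After op 2 (left): buf='AGVRQSM' cursor=0
After op 3 (select(4,7) replace("ER")): buf='AGVRER' cursor=6
After op 4 (left): buf='AGVRER' cursor=5
After op 5 (backspace): buf='AGVRR' cursor=4
After op 6 (end): buf='AGVRR' cursor=5
After op 7 (end): buf='AGVRR' cursor=5
After op 8 (insert('E')): buf='AGVRRE' cursor=6
After op 9 (right): buf='AGVRRE' cursor=6
After op 10 (home): buf='AGVRRE' cursor=0
After op 11 (home): buf='AGVRRE' cursor=0
After op 12 (end): buf='AGVRRE' cursor=6

Answer: AGVRRE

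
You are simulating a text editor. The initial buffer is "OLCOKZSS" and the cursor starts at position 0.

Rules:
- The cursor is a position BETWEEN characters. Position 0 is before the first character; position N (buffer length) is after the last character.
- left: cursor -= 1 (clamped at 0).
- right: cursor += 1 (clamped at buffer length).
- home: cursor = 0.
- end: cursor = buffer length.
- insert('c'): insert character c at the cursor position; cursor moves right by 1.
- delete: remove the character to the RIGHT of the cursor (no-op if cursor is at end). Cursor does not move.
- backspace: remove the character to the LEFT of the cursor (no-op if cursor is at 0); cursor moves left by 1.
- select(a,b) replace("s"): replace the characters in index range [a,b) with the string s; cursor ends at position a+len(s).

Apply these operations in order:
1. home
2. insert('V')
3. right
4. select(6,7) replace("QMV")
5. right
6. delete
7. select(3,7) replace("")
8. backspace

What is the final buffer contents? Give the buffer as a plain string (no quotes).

Answer: VOMVS

Derivation:
After op 1 (home): buf='OLCOKZSS' cursor=0
After op 2 (insert('V')): buf='VOLCOKZSS' cursor=1
After op 3 (right): buf='VOLCOKZSS' cursor=2
After op 4 (select(6,7) replace("QMV")): buf='VOLCOKQMVSS' cursor=9
After op 5 (right): buf='VOLCOKQMVSS' cursor=10
After op 6 (delete): buf='VOLCOKQMVS' cursor=10
After op 7 (select(3,7) replace("")): buf='VOLMVS' cursor=3
After op 8 (backspace): buf='VOMVS' cursor=2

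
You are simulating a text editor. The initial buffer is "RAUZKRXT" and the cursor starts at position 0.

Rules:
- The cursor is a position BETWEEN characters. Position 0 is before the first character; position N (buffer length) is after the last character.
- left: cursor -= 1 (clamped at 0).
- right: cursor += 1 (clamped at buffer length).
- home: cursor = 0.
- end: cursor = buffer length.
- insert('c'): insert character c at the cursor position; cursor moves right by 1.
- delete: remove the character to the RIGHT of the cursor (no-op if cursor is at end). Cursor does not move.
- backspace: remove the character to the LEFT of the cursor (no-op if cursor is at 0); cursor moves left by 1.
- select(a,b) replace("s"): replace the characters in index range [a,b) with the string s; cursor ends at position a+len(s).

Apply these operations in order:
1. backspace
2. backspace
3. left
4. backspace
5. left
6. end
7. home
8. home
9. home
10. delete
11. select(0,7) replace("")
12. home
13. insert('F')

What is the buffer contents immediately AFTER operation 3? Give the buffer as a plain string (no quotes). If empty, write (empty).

Answer: RAUZKRXT

Derivation:
After op 1 (backspace): buf='RAUZKRXT' cursor=0
After op 2 (backspace): buf='RAUZKRXT' cursor=0
After op 3 (left): buf='RAUZKRXT' cursor=0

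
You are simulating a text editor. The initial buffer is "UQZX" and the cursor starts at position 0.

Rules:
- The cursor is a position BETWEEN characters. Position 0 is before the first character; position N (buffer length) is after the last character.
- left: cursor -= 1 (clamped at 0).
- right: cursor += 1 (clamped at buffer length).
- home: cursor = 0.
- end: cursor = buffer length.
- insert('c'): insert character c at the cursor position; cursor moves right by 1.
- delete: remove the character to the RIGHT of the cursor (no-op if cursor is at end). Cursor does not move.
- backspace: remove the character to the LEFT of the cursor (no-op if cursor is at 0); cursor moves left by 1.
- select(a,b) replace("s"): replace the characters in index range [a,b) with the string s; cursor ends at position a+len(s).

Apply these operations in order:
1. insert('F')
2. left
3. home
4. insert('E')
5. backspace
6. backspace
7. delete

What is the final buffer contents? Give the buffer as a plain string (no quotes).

After op 1 (insert('F')): buf='FUQZX' cursor=1
After op 2 (left): buf='FUQZX' cursor=0
After op 3 (home): buf='FUQZX' cursor=0
After op 4 (insert('E')): buf='EFUQZX' cursor=1
After op 5 (backspace): buf='FUQZX' cursor=0
After op 6 (backspace): buf='FUQZX' cursor=0
After op 7 (delete): buf='UQZX' cursor=0

Answer: UQZX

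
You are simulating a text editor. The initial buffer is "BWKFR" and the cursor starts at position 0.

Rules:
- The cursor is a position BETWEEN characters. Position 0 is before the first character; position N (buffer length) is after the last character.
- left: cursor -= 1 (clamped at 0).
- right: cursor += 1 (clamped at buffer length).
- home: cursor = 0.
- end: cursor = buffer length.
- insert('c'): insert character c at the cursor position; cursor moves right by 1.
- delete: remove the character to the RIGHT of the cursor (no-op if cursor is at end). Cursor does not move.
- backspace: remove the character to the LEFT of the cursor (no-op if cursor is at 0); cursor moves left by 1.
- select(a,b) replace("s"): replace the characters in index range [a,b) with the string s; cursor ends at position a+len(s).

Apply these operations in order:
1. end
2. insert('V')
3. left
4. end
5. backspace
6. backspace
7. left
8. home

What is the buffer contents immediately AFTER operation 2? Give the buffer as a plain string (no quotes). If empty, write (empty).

Answer: BWKFRV

Derivation:
After op 1 (end): buf='BWKFR' cursor=5
After op 2 (insert('V')): buf='BWKFRV' cursor=6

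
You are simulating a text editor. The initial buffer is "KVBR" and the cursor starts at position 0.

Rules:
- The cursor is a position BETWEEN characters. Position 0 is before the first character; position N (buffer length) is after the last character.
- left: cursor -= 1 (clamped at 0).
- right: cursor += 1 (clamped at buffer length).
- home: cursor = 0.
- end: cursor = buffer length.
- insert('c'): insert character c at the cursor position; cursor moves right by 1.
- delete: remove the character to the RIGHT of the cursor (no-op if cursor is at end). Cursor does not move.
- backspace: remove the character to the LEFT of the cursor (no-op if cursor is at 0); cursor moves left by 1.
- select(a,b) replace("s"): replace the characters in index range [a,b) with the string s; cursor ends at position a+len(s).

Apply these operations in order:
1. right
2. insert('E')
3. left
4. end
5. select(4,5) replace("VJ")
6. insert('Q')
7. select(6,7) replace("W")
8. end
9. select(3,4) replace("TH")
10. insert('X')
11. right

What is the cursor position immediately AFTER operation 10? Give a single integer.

Answer: 6

Derivation:
After op 1 (right): buf='KVBR' cursor=1
After op 2 (insert('E')): buf='KEVBR' cursor=2
After op 3 (left): buf='KEVBR' cursor=1
After op 4 (end): buf='KEVBR' cursor=5
After op 5 (select(4,5) replace("VJ")): buf='KEVBVJ' cursor=6
After op 6 (insert('Q')): buf='KEVBVJQ' cursor=7
After op 7 (select(6,7) replace("W")): buf='KEVBVJW' cursor=7
After op 8 (end): buf='KEVBVJW' cursor=7
After op 9 (select(3,4) replace("TH")): buf='KEVTHVJW' cursor=5
After op 10 (insert('X')): buf='KEVTHXVJW' cursor=6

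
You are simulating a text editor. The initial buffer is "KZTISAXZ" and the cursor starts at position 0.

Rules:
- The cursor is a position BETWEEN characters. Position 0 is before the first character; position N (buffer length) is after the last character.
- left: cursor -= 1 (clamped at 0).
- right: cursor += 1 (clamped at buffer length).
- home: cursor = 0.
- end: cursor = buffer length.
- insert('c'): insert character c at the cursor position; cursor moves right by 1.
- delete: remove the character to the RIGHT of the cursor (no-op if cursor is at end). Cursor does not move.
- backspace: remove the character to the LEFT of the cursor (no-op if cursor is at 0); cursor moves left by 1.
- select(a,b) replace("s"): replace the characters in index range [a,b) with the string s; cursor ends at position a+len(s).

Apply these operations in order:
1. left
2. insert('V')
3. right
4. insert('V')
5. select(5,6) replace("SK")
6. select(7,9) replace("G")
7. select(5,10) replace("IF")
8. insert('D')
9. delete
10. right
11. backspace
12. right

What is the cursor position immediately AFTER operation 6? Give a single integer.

Answer: 8

Derivation:
After op 1 (left): buf='KZTISAXZ' cursor=0
After op 2 (insert('V')): buf='VKZTISAXZ' cursor=1
After op 3 (right): buf='VKZTISAXZ' cursor=2
After op 4 (insert('V')): buf='VKVZTISAXZ' cursor=3
After op 5 (select(5,6) replace("SK")): buf='VKVZTSKSAXZ' cursor=7
After op 6 (select(7,9) replace("G")): buf='VKVZTSKGXZ' cursor=8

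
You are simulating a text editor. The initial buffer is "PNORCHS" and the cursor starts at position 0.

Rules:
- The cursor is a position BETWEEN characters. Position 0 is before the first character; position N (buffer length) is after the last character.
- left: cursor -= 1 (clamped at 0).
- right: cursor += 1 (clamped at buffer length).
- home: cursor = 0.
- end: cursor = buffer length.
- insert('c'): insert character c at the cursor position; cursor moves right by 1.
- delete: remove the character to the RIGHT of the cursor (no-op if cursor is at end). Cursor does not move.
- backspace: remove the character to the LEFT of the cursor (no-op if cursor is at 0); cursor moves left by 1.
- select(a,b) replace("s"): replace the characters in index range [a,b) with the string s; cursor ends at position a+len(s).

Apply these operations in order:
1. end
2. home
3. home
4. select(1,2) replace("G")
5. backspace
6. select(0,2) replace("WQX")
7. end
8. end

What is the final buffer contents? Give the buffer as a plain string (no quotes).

Answer: WQXRCHS

Derivation:
After op 1 (end): buf='PNORCHS' cursor=7
After op 2 (home): buf='PNORCHS' cursor=0
After op 3 (home): buf='PNORCHS' cursor=0
After op 4 (select(1,2) replace("G")): buf='PGORCHS' cursor=2
After op 5 (backspace): buf='PORCHS' cursor=1
After op 6 (select(0,2) replace("WQX")): buf='WQXRCHS' cursor=3
After op 7 (end): buf='WQXRCHS' cursor=7
After op 8 (end): buf='WQXRCHS' cursor=7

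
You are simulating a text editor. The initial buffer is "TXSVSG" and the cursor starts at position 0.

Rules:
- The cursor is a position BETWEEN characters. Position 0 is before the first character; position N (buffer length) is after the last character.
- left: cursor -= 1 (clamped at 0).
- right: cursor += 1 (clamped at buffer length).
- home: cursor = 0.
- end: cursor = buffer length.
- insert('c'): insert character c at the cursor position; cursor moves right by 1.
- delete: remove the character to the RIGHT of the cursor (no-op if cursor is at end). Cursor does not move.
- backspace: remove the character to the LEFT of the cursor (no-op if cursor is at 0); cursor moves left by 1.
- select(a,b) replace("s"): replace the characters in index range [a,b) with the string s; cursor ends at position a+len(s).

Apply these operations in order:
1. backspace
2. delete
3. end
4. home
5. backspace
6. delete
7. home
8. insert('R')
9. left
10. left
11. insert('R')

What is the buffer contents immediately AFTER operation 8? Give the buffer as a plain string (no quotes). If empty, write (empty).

After op 1 (backspace): buf='TXSVSG' cursor=0
After op 2 (delete): buf='XSVSG' cursor=0
After op 3 (end): buf='XSVSG' cursor=5
After op 4 (home): buf='XSVSG' cursor=0
After op 5 (backspace): buf='XSVSG' cursor=0
After op 6 (delete): buf='SVSG' cursor=0
After op 7 (home): buf='SVSG' cursor=0
After op 8 (insert('R')): buf='RSVSG' cursor=1

Answer: RSVSG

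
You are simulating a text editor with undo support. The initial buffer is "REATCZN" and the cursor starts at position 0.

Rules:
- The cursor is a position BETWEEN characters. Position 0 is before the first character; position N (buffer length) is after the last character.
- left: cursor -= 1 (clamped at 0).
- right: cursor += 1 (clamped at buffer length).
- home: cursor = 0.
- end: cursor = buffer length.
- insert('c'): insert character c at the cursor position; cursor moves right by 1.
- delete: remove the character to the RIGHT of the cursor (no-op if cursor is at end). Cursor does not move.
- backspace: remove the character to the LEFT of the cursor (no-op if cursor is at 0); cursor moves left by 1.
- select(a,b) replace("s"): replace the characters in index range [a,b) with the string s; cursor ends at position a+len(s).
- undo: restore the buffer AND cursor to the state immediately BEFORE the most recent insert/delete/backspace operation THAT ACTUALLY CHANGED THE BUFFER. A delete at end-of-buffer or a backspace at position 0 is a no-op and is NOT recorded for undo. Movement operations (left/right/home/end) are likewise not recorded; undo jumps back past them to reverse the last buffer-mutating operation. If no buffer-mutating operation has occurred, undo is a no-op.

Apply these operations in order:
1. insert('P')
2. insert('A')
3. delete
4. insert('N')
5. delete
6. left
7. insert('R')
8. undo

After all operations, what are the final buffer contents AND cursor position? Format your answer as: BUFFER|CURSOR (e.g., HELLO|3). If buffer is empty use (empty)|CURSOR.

After op 1 (insert('P')): buf='PREATCZN' cursor=1
After op 2 (insert('A')): buf='PAREATCZN' cursor=2
After op 3 (delete): buf='PAEATCZN' cursor=2
After op 4 (insert('N')): buf='PANEATCZN' cursor=3
After op 5 (delete): buf='PANATCZN' cursor=3
After op 6 (left): buf='PANATCZN' cursor=2
After op 7 (insert('R')): buf='PARNATCZN' cursor=3
After op 8 (undo): buf='PANATCZN' cursor=2

Answer: PANATCZN|2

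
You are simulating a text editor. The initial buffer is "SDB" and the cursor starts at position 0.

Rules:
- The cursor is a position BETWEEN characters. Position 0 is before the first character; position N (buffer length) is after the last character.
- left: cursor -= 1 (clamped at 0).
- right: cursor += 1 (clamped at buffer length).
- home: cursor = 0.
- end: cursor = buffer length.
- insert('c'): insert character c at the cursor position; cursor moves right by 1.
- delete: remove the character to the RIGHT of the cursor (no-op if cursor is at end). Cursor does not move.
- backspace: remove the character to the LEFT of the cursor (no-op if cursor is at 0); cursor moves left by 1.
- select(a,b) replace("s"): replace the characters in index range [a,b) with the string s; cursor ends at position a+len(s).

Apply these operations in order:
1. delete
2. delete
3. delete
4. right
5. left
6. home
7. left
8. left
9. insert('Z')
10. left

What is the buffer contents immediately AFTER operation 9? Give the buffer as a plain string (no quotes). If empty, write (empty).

After op 1 (delete): buf='DB' cursor=0
After op 2 (delete): buf='B' cursor=0
After op 3 (delete): buf='(empty)' cursor=0
After op 4 (right): buf='(empty)' cursor=0
After op 5 (left): buf='(empty)' cursor=0
After op 6 (home): buf='(empty)' cursor=0
After op 7 (left): buf='(empty)' cursor=0
After op 8 (left): buf='(empty)' cursor=0
After op 9 (insert('Z')): buf='Z' cursor=1

Answer: Z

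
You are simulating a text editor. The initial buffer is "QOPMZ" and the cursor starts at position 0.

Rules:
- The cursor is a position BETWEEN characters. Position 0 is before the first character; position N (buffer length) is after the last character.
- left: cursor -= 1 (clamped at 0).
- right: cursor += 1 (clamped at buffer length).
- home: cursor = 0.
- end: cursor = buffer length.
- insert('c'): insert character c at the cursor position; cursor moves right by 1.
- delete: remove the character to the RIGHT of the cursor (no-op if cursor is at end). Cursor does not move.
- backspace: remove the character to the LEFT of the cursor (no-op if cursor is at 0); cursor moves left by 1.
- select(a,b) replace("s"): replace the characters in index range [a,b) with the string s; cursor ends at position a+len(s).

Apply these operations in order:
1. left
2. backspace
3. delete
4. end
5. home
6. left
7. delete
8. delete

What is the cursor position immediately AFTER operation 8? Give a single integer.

Answer: 0

Derivation:
After op 1 (left): buf='QOPMZ' cursor=0
After op 2 (backspace): buf='QOPMZ' cursor=0
After op 3 (delete): buf='OPMZ' cursor=0
After op 4 (end): buf='OPMZ' cursor=4
After op 5 (home): buf='OPMZ' cursor=0
After op 6 (left): buf='OPMZ' cursor=0
After op 7 (delete): buf='PMZ' cursor=0
After op 8 (delete): buf='MZ' cursor=0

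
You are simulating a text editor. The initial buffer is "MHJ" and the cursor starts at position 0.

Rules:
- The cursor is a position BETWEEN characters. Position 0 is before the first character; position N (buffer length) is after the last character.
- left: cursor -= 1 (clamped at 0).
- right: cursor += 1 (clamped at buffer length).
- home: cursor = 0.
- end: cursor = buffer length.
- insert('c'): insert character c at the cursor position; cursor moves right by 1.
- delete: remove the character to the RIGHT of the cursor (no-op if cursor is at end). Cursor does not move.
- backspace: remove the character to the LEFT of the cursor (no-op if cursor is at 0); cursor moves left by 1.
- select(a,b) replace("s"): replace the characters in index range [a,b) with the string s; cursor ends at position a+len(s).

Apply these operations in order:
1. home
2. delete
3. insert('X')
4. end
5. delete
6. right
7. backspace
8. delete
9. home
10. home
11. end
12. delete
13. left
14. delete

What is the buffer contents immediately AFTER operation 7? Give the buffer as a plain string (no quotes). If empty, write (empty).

After op 1 (home): buf='MHJ' cursor=0
After op 2 (delete): buf='HJ' cursor=0
After op 3 (insert('X')): buf='XHJ' cursor=1
After op 4 (end): buf='XHJ' cursor=3
After op 5 (delete): buf='XHJ' cursor=3
After op 6 (right): buf='XHJ' cursor=3
After op 7 (backspace): buf='XH' cursor=2

Answer: XH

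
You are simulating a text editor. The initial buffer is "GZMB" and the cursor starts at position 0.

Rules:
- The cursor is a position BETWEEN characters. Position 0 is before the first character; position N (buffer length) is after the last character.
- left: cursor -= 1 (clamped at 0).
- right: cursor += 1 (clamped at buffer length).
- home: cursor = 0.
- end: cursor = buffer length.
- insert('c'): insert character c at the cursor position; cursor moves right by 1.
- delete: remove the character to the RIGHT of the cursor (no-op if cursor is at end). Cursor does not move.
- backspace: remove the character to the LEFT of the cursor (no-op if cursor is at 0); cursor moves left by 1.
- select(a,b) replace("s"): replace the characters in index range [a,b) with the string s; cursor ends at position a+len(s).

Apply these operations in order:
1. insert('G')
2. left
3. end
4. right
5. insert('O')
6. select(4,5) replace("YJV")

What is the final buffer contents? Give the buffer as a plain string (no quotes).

After op 1 (insert('G')): buf='GGZMB' cursor=1
After op 2 (left): buf='GGZMB' cursor=0
After op 3 (end): buf='GGZMB' cursor=5
After op 4 (right): buf='GGZMB' cursor=5
After op 5 (insert('O')): buf='GGZMBO' cursor=6
After op 6 (select(4,5) replace("YJV")): buf='GGZMYJVO' cursor=7

Answer: GGZMYJVO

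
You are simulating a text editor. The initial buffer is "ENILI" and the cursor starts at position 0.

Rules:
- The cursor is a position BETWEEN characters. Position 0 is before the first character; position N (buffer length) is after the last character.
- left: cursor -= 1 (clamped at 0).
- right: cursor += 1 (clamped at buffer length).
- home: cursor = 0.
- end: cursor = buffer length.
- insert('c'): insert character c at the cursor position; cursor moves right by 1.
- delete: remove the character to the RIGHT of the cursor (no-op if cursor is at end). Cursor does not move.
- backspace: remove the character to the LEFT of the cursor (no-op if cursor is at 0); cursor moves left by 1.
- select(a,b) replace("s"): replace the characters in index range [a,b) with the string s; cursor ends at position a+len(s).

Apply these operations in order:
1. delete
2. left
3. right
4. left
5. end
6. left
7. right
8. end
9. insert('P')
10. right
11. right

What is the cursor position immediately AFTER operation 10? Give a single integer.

Answer: 5

Derivation:
After op 1 (delete): buf='NILI' cursor=0
After op 2 (left): buf='NILI' cursor=0
After op 3 (right): buf='NILI' cursor=1
After op 4 (left): buf='NILI' cursor=0
After op 5 (end): buf='NILI' cursor=4
After op 6 (left): buf='NILI' cursor=3
After op 7 (right): buf='NILI' cursor=4
After op 8 (end): buf='NILI' cursor=4
After op 9 (insert('P')): buf='NILIP' cursor=5
After op 10 (right): buf='NILIP' cursor=5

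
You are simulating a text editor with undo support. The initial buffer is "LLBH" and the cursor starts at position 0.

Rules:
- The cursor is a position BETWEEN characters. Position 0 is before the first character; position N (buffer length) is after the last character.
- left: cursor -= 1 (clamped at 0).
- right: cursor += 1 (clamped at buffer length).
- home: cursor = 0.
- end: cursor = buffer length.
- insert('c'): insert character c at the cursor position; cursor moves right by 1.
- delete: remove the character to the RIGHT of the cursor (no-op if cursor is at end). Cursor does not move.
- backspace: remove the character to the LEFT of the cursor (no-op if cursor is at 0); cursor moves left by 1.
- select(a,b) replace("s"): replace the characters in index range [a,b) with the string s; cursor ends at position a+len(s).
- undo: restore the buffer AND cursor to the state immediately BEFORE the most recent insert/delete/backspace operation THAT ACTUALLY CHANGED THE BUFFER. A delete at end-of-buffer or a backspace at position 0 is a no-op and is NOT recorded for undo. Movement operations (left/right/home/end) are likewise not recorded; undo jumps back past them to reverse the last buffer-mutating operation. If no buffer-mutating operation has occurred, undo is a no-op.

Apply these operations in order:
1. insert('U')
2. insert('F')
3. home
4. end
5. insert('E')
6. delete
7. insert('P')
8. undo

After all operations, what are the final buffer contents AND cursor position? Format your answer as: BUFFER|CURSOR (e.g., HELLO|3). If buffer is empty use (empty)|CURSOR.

Answer: UFLLBHE|7

Derivation:
After op 1 (insert('U')): buf='ULLBH' cursor=1
After op 2 (insert('F')): buf='UFLLBH' cursor=2
After op 3 (home): buf='UFLLBH' cursor=0
After op 4 (end): buf='UFLLBH' cursor=6
After op 5 (insert('E')): buf='UFLLBHE' cursor=7
After op 6 (delete): buf='UFLLBHE' cursor=7
After op 7 (insert('P')): buf='UFLLBHEP' cursor=8
After op 8 (undo): buf='UFLLBHE' cursor=7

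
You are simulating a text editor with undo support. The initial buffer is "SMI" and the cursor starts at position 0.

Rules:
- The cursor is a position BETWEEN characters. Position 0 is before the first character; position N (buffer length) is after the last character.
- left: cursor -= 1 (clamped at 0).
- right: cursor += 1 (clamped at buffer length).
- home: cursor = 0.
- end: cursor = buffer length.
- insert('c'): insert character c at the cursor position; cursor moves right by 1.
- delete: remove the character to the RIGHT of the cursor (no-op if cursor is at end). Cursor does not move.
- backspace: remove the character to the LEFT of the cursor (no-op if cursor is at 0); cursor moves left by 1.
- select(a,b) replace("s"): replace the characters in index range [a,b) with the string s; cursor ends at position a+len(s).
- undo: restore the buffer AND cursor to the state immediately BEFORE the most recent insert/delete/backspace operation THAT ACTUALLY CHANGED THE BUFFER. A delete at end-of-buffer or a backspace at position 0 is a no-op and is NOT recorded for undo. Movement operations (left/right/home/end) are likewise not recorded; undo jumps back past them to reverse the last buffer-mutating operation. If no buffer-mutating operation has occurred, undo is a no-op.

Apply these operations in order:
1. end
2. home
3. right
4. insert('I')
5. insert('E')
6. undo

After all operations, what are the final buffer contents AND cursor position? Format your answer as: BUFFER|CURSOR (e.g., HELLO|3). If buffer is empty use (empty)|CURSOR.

After op 1 (end): buf='SMI' cursor=3
After op 2 (home): buf='SMI' cursor=0
After op 3 (right): buf='SMI' cursor=1
After op 4 (insert('I')): buf='SIMI' cursor=2
After op 5 (insert('E')): buf='SIEMI' cursor=3
After op 6 (undo): buf='SIMI' cursor=2

Answer: SIMI|2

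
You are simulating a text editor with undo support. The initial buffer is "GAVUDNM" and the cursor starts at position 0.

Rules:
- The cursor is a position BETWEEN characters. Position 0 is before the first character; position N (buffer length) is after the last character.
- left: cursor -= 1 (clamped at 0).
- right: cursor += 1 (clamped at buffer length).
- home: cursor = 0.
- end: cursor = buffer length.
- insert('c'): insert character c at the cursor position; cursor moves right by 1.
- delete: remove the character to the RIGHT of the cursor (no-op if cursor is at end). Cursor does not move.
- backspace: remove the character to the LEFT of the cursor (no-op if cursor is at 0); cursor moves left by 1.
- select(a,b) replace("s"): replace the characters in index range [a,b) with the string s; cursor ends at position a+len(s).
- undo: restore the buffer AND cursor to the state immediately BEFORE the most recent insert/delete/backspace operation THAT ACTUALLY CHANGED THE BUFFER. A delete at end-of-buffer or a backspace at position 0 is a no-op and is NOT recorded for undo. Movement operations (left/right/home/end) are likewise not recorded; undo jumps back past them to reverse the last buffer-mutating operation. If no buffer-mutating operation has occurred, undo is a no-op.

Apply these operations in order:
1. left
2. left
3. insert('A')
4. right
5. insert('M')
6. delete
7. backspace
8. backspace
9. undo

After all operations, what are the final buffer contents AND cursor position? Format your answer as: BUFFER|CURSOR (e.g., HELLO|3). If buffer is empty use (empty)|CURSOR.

After op 1 (left): buf='GAVUDNM' cursor=0
After op 2 (left): buf='GAVUDNM' cursor=0
After op 3 (insert('A')): buf='AGAVUDNM' cursor=1
After op 4 (right): buf='AGAVUDNM' cursor=2
After op 5 (insert('M')): buf='AGMAVUDNM' cursor=3
After op 6 (delete): buf='AGMVUDNM' cursor=3
After op 7 (backspace): buf='AGVUDNM' cursor=2
After op 8 (backspace): buf='AVUDNM' cursor=1
After op 9 (undo): buf='AGVUDNM' cursor=2

Answer: AGVUDNM|2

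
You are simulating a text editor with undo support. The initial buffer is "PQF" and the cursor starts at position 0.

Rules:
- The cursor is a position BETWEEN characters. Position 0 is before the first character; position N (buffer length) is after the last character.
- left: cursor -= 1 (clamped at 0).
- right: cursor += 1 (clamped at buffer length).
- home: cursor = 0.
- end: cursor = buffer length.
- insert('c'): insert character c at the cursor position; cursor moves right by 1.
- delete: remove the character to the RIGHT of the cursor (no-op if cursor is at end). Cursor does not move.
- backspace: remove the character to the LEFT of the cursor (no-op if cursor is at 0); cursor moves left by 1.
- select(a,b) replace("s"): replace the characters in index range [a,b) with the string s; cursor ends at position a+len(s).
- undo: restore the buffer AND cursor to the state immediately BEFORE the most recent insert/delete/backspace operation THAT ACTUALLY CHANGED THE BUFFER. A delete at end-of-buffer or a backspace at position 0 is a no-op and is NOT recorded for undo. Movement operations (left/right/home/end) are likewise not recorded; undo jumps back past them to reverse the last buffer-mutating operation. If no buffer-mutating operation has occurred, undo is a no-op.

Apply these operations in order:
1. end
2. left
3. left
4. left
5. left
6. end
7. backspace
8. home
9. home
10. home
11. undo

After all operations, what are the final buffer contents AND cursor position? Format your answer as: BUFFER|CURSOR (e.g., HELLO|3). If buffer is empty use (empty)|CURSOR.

Answer: PQF|3

Derivation:
After op 1 (end): buf='PQF' cursor=3
After op 2 (left): buf='PQF' cursor=2
After op 3 (left): buf='PQF' cursor=1
After op 4 (left): buf='PQF' cursor=0
After op 5 (left): buf='PQF' cursor=0
After op 6 (end): buf='PQF' cursor=3
After op 7 (backspace): buf='PQ' cursor=2
After op 8 (home): buf='PQ' cursor=0
After op 9 (home): buf='PQ' cursor=0
After op 10 (home): buf='PQ' cursor=0
After op 11 (undo): buf='PQF' cursor=3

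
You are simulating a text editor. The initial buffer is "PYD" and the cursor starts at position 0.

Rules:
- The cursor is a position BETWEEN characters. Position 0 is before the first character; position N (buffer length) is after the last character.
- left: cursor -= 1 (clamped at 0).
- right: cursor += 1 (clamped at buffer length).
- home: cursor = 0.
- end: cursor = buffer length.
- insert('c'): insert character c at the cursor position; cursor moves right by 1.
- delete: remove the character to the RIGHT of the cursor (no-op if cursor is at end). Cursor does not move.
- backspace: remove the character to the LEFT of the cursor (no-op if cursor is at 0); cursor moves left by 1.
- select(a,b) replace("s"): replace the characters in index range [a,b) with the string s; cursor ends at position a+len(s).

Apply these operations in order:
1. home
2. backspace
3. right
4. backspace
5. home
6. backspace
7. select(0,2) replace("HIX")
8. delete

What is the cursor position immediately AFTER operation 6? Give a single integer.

After op 1 (home): buf='PYD' cursor=0
After op 2 (backspace): buf='PYD' cursor=0
After op 3 (right): buf='PYD' cursor=1
After op 4 (backspace): buf='YD' cursor=0
After op 5 (home): buf='YD' cursor=0
After op 6 (backspace): buf='YD' cursor=0

Answer: 0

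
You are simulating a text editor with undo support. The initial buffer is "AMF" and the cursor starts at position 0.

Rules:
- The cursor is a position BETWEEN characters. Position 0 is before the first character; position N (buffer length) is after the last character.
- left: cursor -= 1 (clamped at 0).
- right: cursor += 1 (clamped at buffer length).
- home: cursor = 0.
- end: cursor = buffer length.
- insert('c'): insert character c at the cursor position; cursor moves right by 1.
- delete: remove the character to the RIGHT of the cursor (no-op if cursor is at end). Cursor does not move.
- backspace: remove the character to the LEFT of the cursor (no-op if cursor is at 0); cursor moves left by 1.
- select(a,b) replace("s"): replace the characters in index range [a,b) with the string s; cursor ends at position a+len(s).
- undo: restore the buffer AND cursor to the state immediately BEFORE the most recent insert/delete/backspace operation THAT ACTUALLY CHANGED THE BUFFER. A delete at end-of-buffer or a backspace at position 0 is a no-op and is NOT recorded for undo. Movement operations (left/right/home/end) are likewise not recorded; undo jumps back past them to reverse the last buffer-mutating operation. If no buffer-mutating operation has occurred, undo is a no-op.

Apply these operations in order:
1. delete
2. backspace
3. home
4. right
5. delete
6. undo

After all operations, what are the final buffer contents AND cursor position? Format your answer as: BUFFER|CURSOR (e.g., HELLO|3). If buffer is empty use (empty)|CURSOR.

Answer: MF|1

Derivation:
After op 1 (delete): buf='MF' cursor=0
After op 2 (backspace): buf='MF' cursor=0
After op 3 (home): buf='MF' cursor=0
After op 4 (right): buf='MF' cursor=1
After op 5 (delete): buf='M' cursor=1
After op 6 (undo): buf='MF' cursor=1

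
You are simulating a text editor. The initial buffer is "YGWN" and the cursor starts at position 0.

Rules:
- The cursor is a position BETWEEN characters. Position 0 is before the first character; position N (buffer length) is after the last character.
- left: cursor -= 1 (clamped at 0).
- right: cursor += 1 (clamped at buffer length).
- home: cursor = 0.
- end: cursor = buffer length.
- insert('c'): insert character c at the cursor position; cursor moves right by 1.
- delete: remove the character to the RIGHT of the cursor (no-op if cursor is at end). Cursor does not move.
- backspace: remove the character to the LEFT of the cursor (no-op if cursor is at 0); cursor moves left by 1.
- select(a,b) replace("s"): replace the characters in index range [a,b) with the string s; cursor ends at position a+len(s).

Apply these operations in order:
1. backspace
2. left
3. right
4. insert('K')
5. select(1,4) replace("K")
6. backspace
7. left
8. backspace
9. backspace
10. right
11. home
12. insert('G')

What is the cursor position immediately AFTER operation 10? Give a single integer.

Answer: 1

Derivation:
After op 1 (backspace): buf='YGWN' cursor=0
After op 2 (left): buf='YGWN' cursor=0
After op 3 (right): buf='YGWN' cursor=1
After op 4 (insert('K')): buf='YKGWN' cursor=2
After op 5 (select(1,4) replace("K")): buf='YKN' cursor=2
After op 6 (backspace): buf='YN' cursor=1
After op 7 (left): buf='YN' cursor=0
After op 8 (backspace): buf='YN' cursor=0
After op 9 (backspace): buf='YN' cursor=0
After op 10 (right): buf='YN' cursor=1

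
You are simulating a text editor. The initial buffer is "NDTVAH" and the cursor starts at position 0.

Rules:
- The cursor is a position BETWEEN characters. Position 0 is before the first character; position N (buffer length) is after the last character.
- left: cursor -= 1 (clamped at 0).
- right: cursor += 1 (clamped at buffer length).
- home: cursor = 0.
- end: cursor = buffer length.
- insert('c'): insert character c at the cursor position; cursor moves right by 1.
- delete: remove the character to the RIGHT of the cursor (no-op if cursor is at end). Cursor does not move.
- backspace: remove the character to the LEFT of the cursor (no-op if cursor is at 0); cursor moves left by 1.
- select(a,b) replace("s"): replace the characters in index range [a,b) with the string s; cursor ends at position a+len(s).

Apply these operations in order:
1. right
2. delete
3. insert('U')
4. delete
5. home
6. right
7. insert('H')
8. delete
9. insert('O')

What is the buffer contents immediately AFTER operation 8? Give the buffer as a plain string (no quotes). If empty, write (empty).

After op 1 (right): buf='NDTVAH' cursor=1
After op 2 (delete): buf='NTVAH' cursor=1
After op 3 (insert('U')): buf='NUTVAH' cursor=2
After op 4 (delete): buf='NUVAH' cursor=2
After op 5 (home): buf='NUVAH' cursor=0
After op 6 (right): buf='NUVAH' cursor=1
After op 7 (insert('H')): buf='NHUVAH' cursor=2
After op 8 (delete): buf='NHVAH' cursor=2

Answer: NHVAH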